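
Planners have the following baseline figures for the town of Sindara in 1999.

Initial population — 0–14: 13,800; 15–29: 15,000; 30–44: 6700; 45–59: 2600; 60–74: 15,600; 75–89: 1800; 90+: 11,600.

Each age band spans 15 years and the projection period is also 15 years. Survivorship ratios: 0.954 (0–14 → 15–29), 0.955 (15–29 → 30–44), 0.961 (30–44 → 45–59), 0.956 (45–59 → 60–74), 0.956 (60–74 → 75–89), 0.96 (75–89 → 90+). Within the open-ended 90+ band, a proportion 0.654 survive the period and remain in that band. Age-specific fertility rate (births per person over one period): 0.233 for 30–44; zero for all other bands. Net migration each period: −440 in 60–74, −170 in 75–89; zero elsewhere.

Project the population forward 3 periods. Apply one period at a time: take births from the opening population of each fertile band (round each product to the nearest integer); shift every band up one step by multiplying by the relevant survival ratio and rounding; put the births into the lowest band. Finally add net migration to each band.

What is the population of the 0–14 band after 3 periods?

2930

Period 1:
Births: 6700 × 0.233 = 1561
15–29: 13800 × 0.954 = 13165
30–44: 15000 × 0.955 = 14325
45–59: 6700 × 0.961 = 6439
60–74: 2600 × 0.956 = 2486
75–89: 15600 × 0.956 = 14914
90+: 1800 × 0.96 + 11600 × 0.654 = 1728 + 7586 = 9314
Net migration: 60–74 − 440 → 2046; 75–89 − 170 → 14744
Giving 1561 / 13165 / 14325 / 6439 / 2046 / 14744 / 9314.
Period 2:
Births: 14325 × 0.233 = 3338
15–29: 1561 × 0.954 = 1489
30–44: 13165 × 0.955 = 12573
45–59: 14325 × 0.961 = 13766
60–74: 6439 × 0.956 = 6156
75–89: 2046 × 0.956 = 1956
90+: 14744 × 0.96 + 9314 × 0.654 = 14154 + 6091 = 20245
Net migration: 60–74 − 440 → 5716; 75–89 − 170 → 1786
Giving 3338 / 1489 / 12573 / 13766 / 5716 / 1786 / 20245.
Period 3:
Births: 12573 × 0.233 = 2930
15–29: 3338 × 0.954 = 3184
30–44: 1489 × 0.955 = 1422
45–59: 12573 × 0.961 = 12083
60–74: 13766 × 0.956 = 13160
75–89: 5716 × 0.956 = 5464
90+: 1786 × 0.96 + 20245 × 0.654 = 1715 + 13240 = 14955
Net migration: 60–74 − 440 → 12720; 75–89 − 170 → 5294
Giving 2930 / 3184 / 1422 / 12083 / 12720 / 5294 / 14955.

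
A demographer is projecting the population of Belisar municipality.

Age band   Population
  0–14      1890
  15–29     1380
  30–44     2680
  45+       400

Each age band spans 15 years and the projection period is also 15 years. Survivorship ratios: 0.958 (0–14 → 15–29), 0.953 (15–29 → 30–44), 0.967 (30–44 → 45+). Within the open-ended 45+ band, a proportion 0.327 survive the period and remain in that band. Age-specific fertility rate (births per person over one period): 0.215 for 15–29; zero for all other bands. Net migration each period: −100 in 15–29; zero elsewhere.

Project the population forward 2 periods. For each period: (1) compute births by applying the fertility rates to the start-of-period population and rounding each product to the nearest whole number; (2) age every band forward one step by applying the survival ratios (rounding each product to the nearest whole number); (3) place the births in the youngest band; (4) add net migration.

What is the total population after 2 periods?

Period 1.
Births: 1380 × 0.215 = 297
15–29: 1890 × 0.958 = 1811
30–44: 1380 × 0.953 = 1315
45+: 2680 × 0.967 + 400 × 0.327 = 2592 + 131 = 2723
Net migration: 15–29 − 100 → 1711
Giving 297 / 1711 / 1315 / 2723.
Period 2.
Births: 1711 × 0.215 = 368
15–29: 297 × 0.958 = 285
30–44: 1711 × 0.953 = 1631
45+: 1315 × 0.967 + 2723 × 0.327 = 1272 + 890 = 2162
Net migration: 15–29 − 100 → 185
Giving 368 / 185 / 1631 / 2162.
Total after period 2: 368 + 185 + 1631 + 2162 = 4346

4346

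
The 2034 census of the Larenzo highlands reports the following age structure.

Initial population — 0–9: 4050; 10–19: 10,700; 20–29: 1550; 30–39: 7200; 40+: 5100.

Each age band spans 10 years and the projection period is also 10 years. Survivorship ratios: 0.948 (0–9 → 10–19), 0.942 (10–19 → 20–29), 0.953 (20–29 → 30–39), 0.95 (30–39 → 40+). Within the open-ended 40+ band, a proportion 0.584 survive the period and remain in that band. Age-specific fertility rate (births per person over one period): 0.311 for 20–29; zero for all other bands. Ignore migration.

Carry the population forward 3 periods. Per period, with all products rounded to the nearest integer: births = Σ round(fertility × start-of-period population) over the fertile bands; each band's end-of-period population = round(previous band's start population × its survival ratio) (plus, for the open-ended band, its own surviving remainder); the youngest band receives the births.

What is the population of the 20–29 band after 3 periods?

Let group 1 be 0–9 through group 5 = 40+.
— Period 1 —
Births: 1550 × 0.311 = 482
Group 2: 4050 × 0.948 = 3839
Group 3: 10700 × 0.942 = 10079
Group 4: 1550 × 0.953 = 1477
Group 5: 7200 × 0.95 + 5100 × 0.584 = 6840 + 2978 = 9818
Population now: 0–9=482, 10–19=3839, 20–29=10079, 30–39=1477, 40+=9818
— Period 2 —
Births: 10079 × 0.311 = 3135
Group 2: 482 × 0.948 = 457
Group 3: 3839 × 0.942 = 3616
Group 4: 10079 × 0.953 = 9605
Group 5: 1477 × 0.95 + 9818 × 0.584 = 1403 + 5734 = 7137
Population now: 0–9=3135, 10–19=457, 20–29=3616, 30–39=9605, 40+=7137
— Period 3 —
Births: 3616 × 0.311 = 1125
Group 2: 3135 × 0.948 = 2972
Group 3: 457 × 0.942 = 430
Group 4: 3616 × 0.953 = 3446
Group 5: 9605 × 0.95 + 7137 × 0.584 = 9125 + 4168 = 13293
Population now: 0–9=1125, 10–19=2972, 20–29=430, 30–39=3446, 40+=13293

430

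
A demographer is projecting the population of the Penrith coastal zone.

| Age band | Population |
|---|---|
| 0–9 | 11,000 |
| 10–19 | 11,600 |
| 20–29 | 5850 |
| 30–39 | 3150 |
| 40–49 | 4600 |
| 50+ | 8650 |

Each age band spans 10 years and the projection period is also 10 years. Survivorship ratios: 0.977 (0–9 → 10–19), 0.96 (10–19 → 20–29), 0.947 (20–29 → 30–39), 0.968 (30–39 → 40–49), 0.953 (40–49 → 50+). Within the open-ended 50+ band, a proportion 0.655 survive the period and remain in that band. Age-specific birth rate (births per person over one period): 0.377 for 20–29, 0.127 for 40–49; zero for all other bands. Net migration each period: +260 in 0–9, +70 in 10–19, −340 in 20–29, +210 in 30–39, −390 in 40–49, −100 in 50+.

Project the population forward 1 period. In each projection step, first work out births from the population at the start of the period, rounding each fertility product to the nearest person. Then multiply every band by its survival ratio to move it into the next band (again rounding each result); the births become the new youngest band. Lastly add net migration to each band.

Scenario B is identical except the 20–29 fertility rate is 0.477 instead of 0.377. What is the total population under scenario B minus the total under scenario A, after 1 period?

[period 1]
Births: 5850 * 0.377 = 2205, 4600 * 0.127 = 584 → 2789
10–19: 11000 * 0.977 = 10747
20–29: 11600 * 0.96 = 11136
30–39: 5850 * 0.947 = 5540
40–49: 3150 * 0.968 = 3049
50+: 4600 * 0.953 + 8650 * 0.655 = 4384 + 5666 = 10050
Net migration: 0–9 + 260 → 3049; 10–19 + 70 → 10817; 20–29 − 340 → 10796; 30–39 + 210 → 5750; 40–49 − 390 → 2659; 50+ − 100 → 9950
→ [3049, 10817, 10796, 5750, 2659, 9950]
Scenario A total after 1 period: 43021
Scenario B projection —
[period 1]
Births: 5850 * 0.477 = 2790, 4600 * 0.127 = 584 → 3374
10–19: 11000 * 0.977 = 10747
20–29: 11600 * 0.96 = 11136
30–39: 5850 * 0.947 = 5540
40–49: 3150 * 0.968 = 3049
50+: 4600 * 0.953 + 8650 * 0.655 = 4384 + 5666 = 10050
Net migration: 0–9 + 260 → 3634; 10–19 + 70 → 10817; 20–29 − 340 → 10796; 30–39 + 210 → 5750; 40–49 − 390 → 2659; 50+ − 100 → 9950
→ [3634, 10817, 10796, 5750, 2659, 9950]
Scenario B total after 1 period: 43606
Difference B − A = 43606 − 43021 = 585

585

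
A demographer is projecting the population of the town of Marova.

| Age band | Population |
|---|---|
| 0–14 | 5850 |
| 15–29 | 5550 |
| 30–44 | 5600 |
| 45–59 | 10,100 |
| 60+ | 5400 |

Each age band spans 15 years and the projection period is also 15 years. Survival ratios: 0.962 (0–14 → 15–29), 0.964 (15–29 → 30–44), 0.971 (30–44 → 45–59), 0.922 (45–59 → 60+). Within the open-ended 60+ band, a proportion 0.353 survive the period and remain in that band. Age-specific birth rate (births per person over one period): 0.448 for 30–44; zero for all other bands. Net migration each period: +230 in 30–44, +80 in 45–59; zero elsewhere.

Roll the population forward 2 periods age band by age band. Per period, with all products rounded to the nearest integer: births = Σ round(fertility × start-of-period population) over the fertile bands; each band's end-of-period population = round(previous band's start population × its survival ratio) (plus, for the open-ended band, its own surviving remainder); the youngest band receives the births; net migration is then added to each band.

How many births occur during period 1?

— Period 1 —
Births: 5600 × 0.448 = 2509
15–29: 5850 × 0.962 = 5628
30–44: 5550 × 0.964 = 5350
45–59: 5600 × 0.971 = 5438
60+: 10100 × 0.922 + 5400 × 0.353 = 9312 + 1906 = 11218
Net migration: 30–44 + 230 → 5580; 45–59 + 80 → 5518
Giving 2509 / 5628 / 5580 / 5518 / 11218.

2509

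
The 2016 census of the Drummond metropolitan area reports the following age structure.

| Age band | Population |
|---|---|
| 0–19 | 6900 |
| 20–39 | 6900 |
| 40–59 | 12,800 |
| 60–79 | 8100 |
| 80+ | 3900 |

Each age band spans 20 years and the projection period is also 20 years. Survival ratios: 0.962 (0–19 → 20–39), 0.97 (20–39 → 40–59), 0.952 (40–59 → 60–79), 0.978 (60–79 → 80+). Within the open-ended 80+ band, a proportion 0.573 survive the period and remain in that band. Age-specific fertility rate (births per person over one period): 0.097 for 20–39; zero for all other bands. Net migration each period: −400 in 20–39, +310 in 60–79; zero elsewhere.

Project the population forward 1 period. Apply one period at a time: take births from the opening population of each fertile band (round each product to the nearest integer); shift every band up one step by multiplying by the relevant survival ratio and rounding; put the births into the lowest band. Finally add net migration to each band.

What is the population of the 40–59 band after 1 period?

6693

Let band 1 be 0–19 through band 5 = 80+.
[period 1]
Births: 6900 * 0.097 = 669
Band 2: 6900 * 0.962 = 6638
Band 3: 6900 * 0.97 = 6693
Band 4: 12800 * 0.952 = 12186
Band 5: 8100 * 0.978 + 3900 * 0.573 = 7922 + 2235 = 10157
Net migration: Band 2 − 400 → 6238; Band 4 + 310 → 12496
→ [669, 6238, 6693, 12496, 10157]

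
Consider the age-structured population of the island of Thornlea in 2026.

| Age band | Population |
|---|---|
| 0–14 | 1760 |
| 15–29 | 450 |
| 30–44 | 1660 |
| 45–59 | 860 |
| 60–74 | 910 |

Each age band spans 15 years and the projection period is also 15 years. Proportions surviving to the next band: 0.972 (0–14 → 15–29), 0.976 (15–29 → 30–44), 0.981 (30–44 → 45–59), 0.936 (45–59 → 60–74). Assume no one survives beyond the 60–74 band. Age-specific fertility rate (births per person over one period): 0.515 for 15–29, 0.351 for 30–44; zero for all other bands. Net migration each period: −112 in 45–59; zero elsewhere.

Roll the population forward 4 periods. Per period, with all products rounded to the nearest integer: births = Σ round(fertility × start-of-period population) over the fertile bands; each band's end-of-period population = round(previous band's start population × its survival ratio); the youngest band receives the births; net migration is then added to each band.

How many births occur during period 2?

After projecting period 1:
Births: 450 * 0.515 = 232 ; 1660 * 0.351 = 583 — total 815
15–29: 1760 * 0.972 = 1711
30–44: 450 * 0.976 = 439
45–59: 1660 * 0.981 = 1628
60–74: 860 * 0.936 = 805
Net migration: 45–59 − 112 → 1516
→ [815, 1711, 439, 1516, 805]
After projecting period 2:
Births: 1711 * 0.515 = 881 ; 439 * 0.351 = 154 — total 1035
15–29: 815 * 0.972 = 792
30–44: 1711 * 0.976 = 1670
45–59: 439 * 0.981 = 431
60–74: 1516 * 0.936 = 1419
Net migration: 45–59 − 112 → 319
→ [1035, 792, 1670, 319, 1419]

1035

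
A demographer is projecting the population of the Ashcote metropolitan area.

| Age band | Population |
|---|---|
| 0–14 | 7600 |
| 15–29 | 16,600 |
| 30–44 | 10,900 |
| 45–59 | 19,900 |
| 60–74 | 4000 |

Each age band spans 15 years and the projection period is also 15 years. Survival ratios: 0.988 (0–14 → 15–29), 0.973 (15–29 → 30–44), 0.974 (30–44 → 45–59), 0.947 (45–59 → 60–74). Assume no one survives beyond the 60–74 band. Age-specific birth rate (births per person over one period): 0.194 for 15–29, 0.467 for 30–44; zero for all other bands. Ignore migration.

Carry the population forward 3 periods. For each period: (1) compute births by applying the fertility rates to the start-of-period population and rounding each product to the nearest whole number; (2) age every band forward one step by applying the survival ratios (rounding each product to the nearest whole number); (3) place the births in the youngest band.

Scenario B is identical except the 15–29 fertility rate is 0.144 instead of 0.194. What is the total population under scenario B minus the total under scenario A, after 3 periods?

Period 1:
Births: 16600 × 0.194 = 3220, 10900 × 0.467 = 5090 → 8310
15–29: 7600 × 0.988 = 7509
30–44: 16600 × 0.973 = 16152
45–59: 10900 × 0.974 = 10617
60–74: 19900 × 0.947 = 18845
Population now: 0–14=8310, 15–29=7509, 30–44=16152, 45–59=10617, 60–74=18845
Period 2:
Births: 7509 × 0.194 = 1457, 16152 × 0.467 = 7543 → 9000
15–29: 8310 × 0.988 = 8210
30–44: 7509 × 0.973 = 7306
45–59: 16152 × 0.974 = 15732
60–74: 10617 × 0.947 = 10054
Population now: 0–14=9000, 15–29=8210, 30–44=7306, 45–59=15732, 60–74=10054
Period 3:
Births: 8210 × 0.194 = 1593, 7306 × 0.467 = 3412 → 5005
15–29: 9000 × 0.988 = 8892
30–44: 8210 × 0.973 = 7988
45–59: 7306 × 0.974 = 7116
60–74: 15732 × 0.947 = 14898
Population now: 0–14=5005, 15–29=8892, 30–44=7988, 45–59=7116, 60–74=14898
Scenario A total after 3 periods: 43899
Scenario B projection —
Period 1:
Births: 16600 × 0.144 = 2390, 10900 × 0.467 = 5090 → 7480
15–29: 7600 × 0.988 = 7509
30–44: 16600 × 0.973 = 16152
45–59: 10900 × 0.974 = 10617
60–74: 19900 × 0.947 = 18845
Population now: 0–14=7480, 15–29=7509, 30–44=16152, 45–59=10617, 60–74=18845
Period 2:
Births: 7509 × 0.144 = 1081, 16152 × 0.467 = 7543 → 8624
15–29: 7480 × 0.988 = 7390
30–44: 7509 × 0.973 = 7306
45–59: 16152 × 0.974 = 15732
60–74: 10617 × 0.947 = 10054
Population now: 0–14=8624, 15–29=7390, 30–44=7306, 45–59=15732, 60–74=10054
Period 3:
Births: 7390 × 0.144 = 1064, 7306 × 0.467 = 3412 → 4476
15–29: 8624 × 0.988 = 8521
30–44: 7390 × 0.973 = 7190
45–59: 7306 × 0.974 = 7116
60–74: 15732 × 0.947 = 14898
Population now: 0–14=4476, 15–29=8521, 30–44=7190, 45–59=7116, 60–74=14898
Scenario B total after 3 periods: 42201
Difference B − A = 42201 − 43899 = -1698

-1698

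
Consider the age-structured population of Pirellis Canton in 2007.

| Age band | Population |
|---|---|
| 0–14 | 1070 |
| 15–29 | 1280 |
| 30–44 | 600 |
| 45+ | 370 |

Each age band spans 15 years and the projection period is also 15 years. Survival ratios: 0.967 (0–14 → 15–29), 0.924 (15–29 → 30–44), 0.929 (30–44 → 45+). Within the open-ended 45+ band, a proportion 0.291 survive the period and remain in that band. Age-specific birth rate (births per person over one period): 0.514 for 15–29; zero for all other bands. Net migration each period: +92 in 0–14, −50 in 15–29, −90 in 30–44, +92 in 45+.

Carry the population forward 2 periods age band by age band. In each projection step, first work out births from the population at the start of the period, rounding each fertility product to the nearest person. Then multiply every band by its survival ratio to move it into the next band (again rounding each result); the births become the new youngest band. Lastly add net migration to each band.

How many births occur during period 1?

658

Let group 1 be 0–14 through group 4 = 45+.
Period 1.
Births: 1280 × 0.514 = 658
Group 2: 1070 × 0.967 = 1035
Group 3: 1280 × 0.924 = 1183
Group 4: 600 × 0.929 + 370 × 0.291 = 557 + 108 = 665
Net migration: Group 1 + 92 → 750; Group 2 − 50 → 985; Group 3 − 90 → 1093; Group 4 + 92 → 757
Giving 750 / 985 / 1093 / 757.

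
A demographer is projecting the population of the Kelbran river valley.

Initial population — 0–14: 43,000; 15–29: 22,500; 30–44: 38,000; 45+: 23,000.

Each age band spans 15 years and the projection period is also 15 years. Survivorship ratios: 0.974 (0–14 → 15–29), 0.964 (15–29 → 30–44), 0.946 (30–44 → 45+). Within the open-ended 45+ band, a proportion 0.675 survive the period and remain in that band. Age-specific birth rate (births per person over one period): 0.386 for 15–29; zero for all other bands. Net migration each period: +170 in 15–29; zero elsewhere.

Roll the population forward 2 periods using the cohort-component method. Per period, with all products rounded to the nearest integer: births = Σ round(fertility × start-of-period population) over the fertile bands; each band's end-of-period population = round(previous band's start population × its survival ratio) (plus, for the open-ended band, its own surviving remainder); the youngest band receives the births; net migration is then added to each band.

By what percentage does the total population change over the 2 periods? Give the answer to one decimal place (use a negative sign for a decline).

(Groups numbered youngest = 1 to oldest = 4.)
After projecting period 1:
Births: 22500 × 0.386 = 8685
Group 2: 43000 × 0.974 = 41882
Group 3: 22500 × 0.964 = 21690
Group 4: 38000 × 0.946 + 23000 × 0.675 = 35948 + 15525 = 51473
Net migration: Group 2 + 170 → 42052
Population now: 0–14=8685, 15–29=42052, 30–44=21690, 45+=51473
After projecting period 2:
Births: 42052 × 0.386 = 16232
Group 2: 8685 × 0.974 = 8459
Group 3: 42052 × 0.964 = 40538
Group 4: 21690 × 0.946 + 51473 × 0.675 = 20519 + 34744 = 55263
Net migration: Group 2 + 170 → 8629
Population now: 0–14=16232, 15–29=8629, 30–44=40538, 45+=55263
Total: 126500 → 120662; change = -5838; percentage change = -4.6%

-4.6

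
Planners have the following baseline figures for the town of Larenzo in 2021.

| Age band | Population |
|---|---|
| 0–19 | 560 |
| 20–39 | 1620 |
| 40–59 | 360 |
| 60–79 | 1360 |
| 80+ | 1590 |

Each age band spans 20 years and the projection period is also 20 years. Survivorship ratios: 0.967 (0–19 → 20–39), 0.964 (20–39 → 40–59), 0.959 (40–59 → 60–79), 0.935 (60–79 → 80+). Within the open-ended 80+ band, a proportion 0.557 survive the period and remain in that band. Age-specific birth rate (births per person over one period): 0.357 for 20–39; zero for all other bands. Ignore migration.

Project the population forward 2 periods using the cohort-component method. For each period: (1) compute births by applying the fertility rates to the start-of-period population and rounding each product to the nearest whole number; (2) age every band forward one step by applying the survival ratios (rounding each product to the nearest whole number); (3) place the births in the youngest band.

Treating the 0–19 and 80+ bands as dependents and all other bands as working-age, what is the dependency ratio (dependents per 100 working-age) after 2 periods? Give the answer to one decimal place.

Call the bands 1 to 5, youngest first.
Period 1.
Births: 1620 × 0.357 = 578
Band 2: 560 × 0.967 = 542
Band 3: 1620 × 0.964 = 1562
Band 4: 360 × 0.959 = 345
Band 5: 1360 × 0.935 + 1590 × 0.557 = 1272 + 886 = 2158
End of period: [578, 542, 1562, 345, 2158]
Period 2.
Births: 542 × 0.357 = 193
Band 2: 578 × 0.967 = 559
Band 3: 542 × 0.964 = 522
Band 4: 1562 × 0.959 = 1498
Band 5: 345 × 0.935 + 2158 × 0.557 = 323 + 1202 = 1525
End of period: [193, 559, 522, 1498, 1525]
Dependents (band 0–19 + band 80+) = 193 + 1525 = 1718; working-age = 2579; ratio = 1718/2579 × 100 = 66.6

66.6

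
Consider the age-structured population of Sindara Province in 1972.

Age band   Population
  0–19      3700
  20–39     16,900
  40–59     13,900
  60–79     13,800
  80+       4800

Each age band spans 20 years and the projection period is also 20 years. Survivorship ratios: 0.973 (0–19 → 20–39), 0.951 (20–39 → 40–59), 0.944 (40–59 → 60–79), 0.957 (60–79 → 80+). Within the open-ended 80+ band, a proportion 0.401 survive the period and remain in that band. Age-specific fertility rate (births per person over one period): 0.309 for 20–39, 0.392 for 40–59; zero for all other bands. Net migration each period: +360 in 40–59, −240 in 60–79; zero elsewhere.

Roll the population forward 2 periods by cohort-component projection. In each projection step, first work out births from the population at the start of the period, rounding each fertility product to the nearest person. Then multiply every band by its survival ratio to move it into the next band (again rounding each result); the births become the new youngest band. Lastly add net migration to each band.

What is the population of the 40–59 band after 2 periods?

3784

Numbering the bands 1..5 from youngest to oldest:
Period 1.
Births: 16900 × 0.309 = 5222  |  13900 × 0.392 = 5449 → total 10671
Band 2: 3700 × 0.973 = 3600
Band 3: 16900 × 0.951 = 16072
Band 4: 13900 × 0.944 = 13122
Band 5: 13800 × 0.957 + 4800 × 0.401 = 13207 + 1925 = 15132
Net migration: Band 3 + 360 → 16432; Band 4 − 240 → 12882
Population now: 0–19=10671, 20–39=3600, 40–59=16432, 60–79=12882, 80+=15132
Period 2.
Births: 3600 × 0.309 = 1112  |  16432 × 0.392 = 6441 → total 7553
Band 2: 10671 × 0.973 = 10383
Band 3: 3600 × 0.951 = 3424
Band 4: 16432 × 0.944 = 15512
Band 5: 12882 × 0.957 + 15132 × 0.401 = 12328 + 6068 = 18396
Net migration: Band 3 + 360 → 3784; Band 4 − 240 → 15272
Population now: 0–19=7553, 20–39=10383, 40–59=3784, 60–79=15272, 80+=18396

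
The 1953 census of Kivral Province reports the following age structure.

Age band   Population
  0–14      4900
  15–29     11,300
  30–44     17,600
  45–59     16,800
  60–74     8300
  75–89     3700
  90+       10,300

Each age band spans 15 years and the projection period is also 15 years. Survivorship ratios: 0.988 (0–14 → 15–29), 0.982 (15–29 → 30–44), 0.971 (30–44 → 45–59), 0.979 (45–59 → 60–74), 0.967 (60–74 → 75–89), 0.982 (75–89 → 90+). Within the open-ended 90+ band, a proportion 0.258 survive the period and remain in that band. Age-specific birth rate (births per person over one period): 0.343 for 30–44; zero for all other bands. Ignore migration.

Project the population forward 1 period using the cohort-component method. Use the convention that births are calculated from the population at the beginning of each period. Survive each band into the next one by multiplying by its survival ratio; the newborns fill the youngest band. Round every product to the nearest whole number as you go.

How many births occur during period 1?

6037

Let group 1 be 0–14 through group 7 = 90+.
[period 1]
Births: 17600 × 0.343 = 6037
Group 2: 4900 × 0.988 = 4841
Group 3: 11300 × 0.982 = 11097
Group 4: 17600 × 0.971 = 17090
Group 5: 16800 × 0.979 = 16447
Group 6: 8300 × 0.967 = 8026
Group 7: 3700 × 0.982 + 10300 × 0.258 = 3633 + 2657 = 6290
Giving 6037 / 4841 / 11097 / 17090 / 16447 / 8026 / 6290.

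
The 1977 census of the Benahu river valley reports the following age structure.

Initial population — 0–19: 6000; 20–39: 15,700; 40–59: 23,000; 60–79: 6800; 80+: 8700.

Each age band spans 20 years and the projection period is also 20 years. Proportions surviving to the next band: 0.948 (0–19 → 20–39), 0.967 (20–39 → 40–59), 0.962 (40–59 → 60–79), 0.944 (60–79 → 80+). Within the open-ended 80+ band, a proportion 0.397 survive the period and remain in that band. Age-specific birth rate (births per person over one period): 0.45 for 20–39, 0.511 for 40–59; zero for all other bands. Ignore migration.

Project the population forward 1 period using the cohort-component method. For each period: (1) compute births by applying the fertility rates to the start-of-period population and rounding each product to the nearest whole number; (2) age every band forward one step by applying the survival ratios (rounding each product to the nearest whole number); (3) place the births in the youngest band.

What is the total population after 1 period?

Numbering the groups 1..5 from youngest to oldest:
— Period 1 —
Births: 15700 × 0.45 = 7065 ; 23000 × 0.511 = 11753 — total 18818
Group 2: 6000 × 0.948 = 5688
Group 3: 15700 × 0.967 = 15182
Group 4: 23000 × 0.962 = 22126
Group 5: 6800 × 0.944 + 8700 × 0.397 = 6419 + 3454 = 9873
End of period: [18818, 5688, 15182, 22126, 9873]
Total after period 1: 18818 + 5688 + 15182 + 22126 + 9873 = 71687

71687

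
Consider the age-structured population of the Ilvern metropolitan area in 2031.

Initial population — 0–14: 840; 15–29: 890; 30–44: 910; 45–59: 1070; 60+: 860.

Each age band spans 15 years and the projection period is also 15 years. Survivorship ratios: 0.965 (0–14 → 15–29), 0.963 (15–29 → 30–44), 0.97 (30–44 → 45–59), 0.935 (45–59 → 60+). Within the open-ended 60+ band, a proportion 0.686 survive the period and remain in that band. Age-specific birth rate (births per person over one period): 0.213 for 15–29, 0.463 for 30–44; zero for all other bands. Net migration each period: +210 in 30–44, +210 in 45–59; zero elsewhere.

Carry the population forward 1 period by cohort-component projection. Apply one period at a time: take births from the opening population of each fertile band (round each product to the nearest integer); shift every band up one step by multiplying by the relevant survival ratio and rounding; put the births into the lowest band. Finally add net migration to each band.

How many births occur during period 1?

611

Numbering the groups 1..5 from youngest to oldest:
Period 1:
Births: 890 * 0.213 = 190 ; 910 * 0.463 = 421 — total 611
Group 2: 840 * 0.965 = 811
Group 3: 890 * 0.963 = 857
Group 4: 910 * 0.97 = 883
Group 5: 1070 * 0.935 + 860 * 0.686 = 1000 + 590 = 1590
Net migration: Group 3 + 210 → 1067; Group 4 + 210 → 1093
Giving 611 / 811 / 1067 / 1093 / 1590.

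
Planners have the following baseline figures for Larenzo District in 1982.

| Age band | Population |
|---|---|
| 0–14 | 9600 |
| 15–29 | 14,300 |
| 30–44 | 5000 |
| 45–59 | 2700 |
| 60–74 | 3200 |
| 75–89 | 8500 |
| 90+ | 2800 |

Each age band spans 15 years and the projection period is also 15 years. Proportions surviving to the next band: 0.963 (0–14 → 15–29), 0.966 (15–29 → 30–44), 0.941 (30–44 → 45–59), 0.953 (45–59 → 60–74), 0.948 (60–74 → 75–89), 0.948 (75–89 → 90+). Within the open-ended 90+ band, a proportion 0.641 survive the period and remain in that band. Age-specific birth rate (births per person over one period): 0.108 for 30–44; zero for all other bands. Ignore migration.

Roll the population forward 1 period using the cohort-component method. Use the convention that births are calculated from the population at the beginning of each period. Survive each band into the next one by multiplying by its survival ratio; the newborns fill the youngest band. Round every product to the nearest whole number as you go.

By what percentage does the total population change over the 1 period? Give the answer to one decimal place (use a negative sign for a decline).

-5.1

(Groups numbered youngest = 1 to oldest = 7.)
Period 1.
Births: 5000 × 0.108 = 540
Group 2: 9600 × 0.963 = 9245
Group 3: 14300 × 0.966 = 13814
Group 4: 5000 × 0.941 = 4705
Group 5: 2700 × 0.953 = 2573
Group 6: 3200 × 0.948 = 3034
Group 7: 8500 × 0.948 + 2800 × 0.641 = 8058 + 1795 = 9853
End of period: [540, 9245, 13814, 4705, 2573, 3034, 9853]
Total: 46100 → 43764; change = -2336; percentage change = -5.1%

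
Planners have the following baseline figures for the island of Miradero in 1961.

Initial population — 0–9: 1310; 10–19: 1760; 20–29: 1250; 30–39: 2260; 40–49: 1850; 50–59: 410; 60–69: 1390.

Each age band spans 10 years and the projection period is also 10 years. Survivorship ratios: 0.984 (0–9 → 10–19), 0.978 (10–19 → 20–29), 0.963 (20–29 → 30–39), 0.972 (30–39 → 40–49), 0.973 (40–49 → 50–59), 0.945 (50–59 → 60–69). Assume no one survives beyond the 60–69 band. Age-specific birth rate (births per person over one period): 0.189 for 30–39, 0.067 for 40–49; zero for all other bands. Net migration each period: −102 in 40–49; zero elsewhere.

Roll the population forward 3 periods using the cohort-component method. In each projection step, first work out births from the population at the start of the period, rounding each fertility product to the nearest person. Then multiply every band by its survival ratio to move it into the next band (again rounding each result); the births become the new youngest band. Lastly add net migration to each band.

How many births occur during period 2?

368

Numbering the bands 1..7 from youngest to oldest:
Period 1:
Births: 2260 × 0.189 = 427, 1850 × 0.067 = 124 ⇒ total 551
Band 2: 1310 × 0.984 = 1289
Band 3: 1760 × 0.978 = 1721
Band 4: 1250 × 0.963 = 1204
Band 5: 2260 × 0.972 = 2197
Band 6: 1850 × 0.973 = 1800
Band 7: 410 × 0.945 = 387
Net migration: Band 5 − 102 → 2095
End of period: [551, 1289, 1721, 1204, 2095, 1800, 387]
Period 2:
Births: 1204 × 0.189 = 228, 2095 × 0.067 = 140 ⇒ total 368
Band 2: 551 × 0.984 = 542
Band 3: 1289 × 0.978 = 1261
Band 4: 1721 × 0.963 = 1657
Band 5: 1204 × 0.972 = 1170
Band 6: 2095 × 0.973 = 2038
Band 7: 1800 × 0.945 = 1701
Net migration: Band 5 − 102 → 1068
End of period: [368, 542, 1261, 1657, 1068, 2038, 1701]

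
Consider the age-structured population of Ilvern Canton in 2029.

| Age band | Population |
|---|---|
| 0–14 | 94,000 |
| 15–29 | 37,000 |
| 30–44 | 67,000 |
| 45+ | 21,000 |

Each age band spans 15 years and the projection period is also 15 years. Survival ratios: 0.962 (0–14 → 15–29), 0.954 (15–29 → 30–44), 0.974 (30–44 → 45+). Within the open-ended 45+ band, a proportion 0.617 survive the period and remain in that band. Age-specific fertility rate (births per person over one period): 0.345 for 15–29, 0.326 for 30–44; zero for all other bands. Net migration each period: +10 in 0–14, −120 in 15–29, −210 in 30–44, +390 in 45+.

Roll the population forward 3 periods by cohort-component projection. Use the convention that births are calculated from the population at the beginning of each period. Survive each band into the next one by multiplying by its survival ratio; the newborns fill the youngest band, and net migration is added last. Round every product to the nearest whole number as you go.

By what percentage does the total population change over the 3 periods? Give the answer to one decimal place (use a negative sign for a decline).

12.8

(Bands numbered youngest = 1 to oldest = 4.)
Period 1.
Births: 37000 × 0.345 = 12765 ; 67000 × 0.326 = 21842 ⇒ total 34607
Band 2: 94000 × 0.962 = 90428
Band 3: 37000 × 0.954 = 35298
Band 4: 67000 × 0.974 + 21000 × 0.617 = 65258 + 12957 = 78215
Net migration: Band 1 + 10 → 34617; Band 2 − 120 → 90308; Band 3 − 210 → 35088; Band 4 + 390 → 78605
Population now: 0–14=34617, 15–29=90308, 30–44=35088, 45+=78605
Period 2.
Births: 90308 × 0.345 = 31156 ; 35088 × 0.326 = 11439 ⇒ total 42595
Band 2: 34617 × 0.962 = 33302
Band 3: 90308 × 0.954 = 86154
Band 4: 35088 × 0.974 + 78605 × 0.617 = 34176 + 48499 = 82675
Net migration: Band 1 + 10 → 42605; Band 2 − 120 → 33182; Band 3 − 210 → 85944; Band 4 + 390 → 83065
Population now: 0–14=42605, 15–29=33182, 30–44=85944, 45+=83065
Period 3.
Births: 33182 × 0.345 = 11448 ; 85944 × 0.326 = 28018 ⇒ total 39466
Band 2: 42605 × 0.962 = 40986
Band 3: 33182 × 0.954 = 31656
Band 4: 85944 × 0.974 + 83065 × 0.617 = 83709 + 51251 = 134960
Net migration: Band 1 + 10 → 39476; Band 2 − 120 → 40866; Band 3 − 210 → 31446; Band 4 + 390 → 135350
Population now: 0–14=39476, 15–29=40866, 30–44=31446, 45+=135350
Total: 219000 → 247138; change = 28138; percentage change = 12.8%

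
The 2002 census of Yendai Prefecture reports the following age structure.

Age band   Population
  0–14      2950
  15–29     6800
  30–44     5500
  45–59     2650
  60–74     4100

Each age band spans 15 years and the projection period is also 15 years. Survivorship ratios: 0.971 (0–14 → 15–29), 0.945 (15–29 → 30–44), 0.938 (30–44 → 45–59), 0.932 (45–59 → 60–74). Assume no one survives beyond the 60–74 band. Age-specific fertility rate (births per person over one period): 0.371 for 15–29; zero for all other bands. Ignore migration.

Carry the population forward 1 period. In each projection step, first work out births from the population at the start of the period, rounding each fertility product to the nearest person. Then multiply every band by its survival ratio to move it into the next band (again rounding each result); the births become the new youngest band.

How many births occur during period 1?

2523

[period 1]
Births: 6800 × 0.371 = 2523
15–29: 2950 × 0.971 = 2864
30–44: 6800 × 0.945 = 6426
45–59: 5500 × 0.938 = 5159
60–74: 2650 × 0.932 = 2470
→ [2523, 2864, 6426, 5159, 2470]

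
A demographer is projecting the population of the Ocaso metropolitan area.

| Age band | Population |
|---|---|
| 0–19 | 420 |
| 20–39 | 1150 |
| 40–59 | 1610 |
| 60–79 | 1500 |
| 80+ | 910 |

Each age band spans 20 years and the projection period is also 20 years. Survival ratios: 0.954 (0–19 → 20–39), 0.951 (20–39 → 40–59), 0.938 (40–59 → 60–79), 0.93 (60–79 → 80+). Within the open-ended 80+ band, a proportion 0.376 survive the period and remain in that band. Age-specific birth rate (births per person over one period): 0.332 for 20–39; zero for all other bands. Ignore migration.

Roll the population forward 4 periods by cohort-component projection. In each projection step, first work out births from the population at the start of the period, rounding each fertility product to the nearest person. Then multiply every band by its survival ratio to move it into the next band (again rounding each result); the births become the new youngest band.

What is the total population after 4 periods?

1584

After projecting period 1:
Births: 1150 * 0.332 = 382
20–39: 420 * 0.954 = 401
40–59: 1150 * 0.951 = 1094
60–79: 1610 * 0.938 = 1510
80+: 1500 * 0.93 + 910 * 0.376 = 1395 + 342 = 1737
→ [382, 401, 1094, 1510, 1737]
After projecting period 2:
Births: 401 * 0.332 = 133
20–39: 382 * 0.954 = 364
40–59: 401 * 0.951 = 381
60–79: 1094 * 0.938 = 1026
80+: 1510 * 0.93 + 1737 * 0.376 = 1404 + 653 = 2057
→ [133, 364, 381, 1026, 2057]
After projecting period 3:
Births: 364 * 0.332 = 121
20–39: 133 * 0.954 = 127
40–59: 364 * 0.951 = 346
60–79: 381 * 0.938 = 357
80+: 1026 * 0.93 + 2057 * 0.376 = 954 + 773 = 1727
→ [121, 127, 346, 357, 1727]
After projecting period 4:
Births: 127 * 0.332 = 42
20–39: 121 * 0.954 = 115
40–59: 127 * 0.951 = 121
60–79: 346 * 0.938 = 325
80+: 357 * 0.93 + 1727 * 0.376 = 332 + 649 = 981
→ [42, 115, 121, 325, 981]
Total after period 4: 42 + 115 + 121 + 325 + 981 = 1584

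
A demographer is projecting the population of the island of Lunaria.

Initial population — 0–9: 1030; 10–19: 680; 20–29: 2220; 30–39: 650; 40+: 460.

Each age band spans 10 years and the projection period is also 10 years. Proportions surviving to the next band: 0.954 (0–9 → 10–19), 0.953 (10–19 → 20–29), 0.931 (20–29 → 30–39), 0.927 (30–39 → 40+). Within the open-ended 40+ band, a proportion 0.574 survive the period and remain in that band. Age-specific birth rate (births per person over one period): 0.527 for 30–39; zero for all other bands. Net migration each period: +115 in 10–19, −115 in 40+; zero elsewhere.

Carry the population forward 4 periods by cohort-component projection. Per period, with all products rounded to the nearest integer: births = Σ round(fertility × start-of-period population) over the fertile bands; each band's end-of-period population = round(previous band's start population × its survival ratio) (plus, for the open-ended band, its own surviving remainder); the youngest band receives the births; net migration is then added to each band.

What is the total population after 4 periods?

Let group 1 be 0–9 through group 5 = 40+.
After projecting period 1:
Births: 650 * 0.527 = 343
Group 2: 1030 * 0.954 = 983
Group 3: 680 * 0.953 = 648
Group 4: 2220 * 0.931 = 2067
Group 5: 650 * 0.927 + 460 * 0.574 = 603 + 264 = 867
Net migration: Group 2 + 115 → 1098; Group 5 − 115 → 752
→ [343, 1098, 648, 2067, 752]
After projecting period 2:
Births: 2067 * 0.527 = 1089
Group 2: 343 * 0.954 = 327
Group 3: 1098 * 0.953 = 1046
Group 4: 648 * 0.931 = 603
Group 5: 2067 * 0.927 + 752 * 0.574 = 1916 + 432 = 2348
Net migration: Group 2 + 115 → 442; Group 5 − 115 → 2233
→ [1089, 442, 1046, 603, 2233]
After projecting period 3:
Births: 603 * 0.527 = 318
Group 2: 1089 * 0.954 = 1039
Group 3: 442 * 0.953 = 421
Group 4: 1046 * 0.931 = 974
Group 5: 603 * 0.927 + 2233 * 0.574 = 559 + 1282 = 1841
Net migration: Group 2 + 115 → 1154; Group 5 − 115 → 1726
→ [318, 1154, 421, 974, 1726]
After projecting period 4:
Births: 974 * 0.527 = 513
Group 2: 318 * 0.954 = 303
Group 3: 1154 * 0.953 = 1100
Group 4: 421 * 0.931 = 392
Group 5: 974 * 0.927 + 1726 * 0.574 = 903 + 991 = 1894
Net migration: Group 2 + 115 → 418; Group 5 − 115 → 1779
→ [513, 418, 1100, 392, 1779]
Total after period 4: 513 + 418 + 1100 + 392 + 1779 = 4202

4202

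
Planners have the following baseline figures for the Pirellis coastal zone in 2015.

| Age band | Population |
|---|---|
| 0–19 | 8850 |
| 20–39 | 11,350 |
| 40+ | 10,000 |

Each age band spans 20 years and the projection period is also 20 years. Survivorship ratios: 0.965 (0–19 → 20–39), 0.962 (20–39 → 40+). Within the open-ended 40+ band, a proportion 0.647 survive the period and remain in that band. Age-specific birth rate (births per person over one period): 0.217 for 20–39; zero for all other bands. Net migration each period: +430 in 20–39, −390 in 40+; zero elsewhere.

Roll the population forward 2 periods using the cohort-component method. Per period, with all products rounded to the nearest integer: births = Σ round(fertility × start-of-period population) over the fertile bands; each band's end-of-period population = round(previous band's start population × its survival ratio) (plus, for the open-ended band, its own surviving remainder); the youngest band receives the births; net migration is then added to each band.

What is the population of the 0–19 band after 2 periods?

Period 1.
Births: 11350 * 0.217 = 2463
20–39: 8850 * 0.965 = 8540
40+: 11350 * 0.962 + 10000 * 0.647 = 10919 + 6470 = 17389
Net migration: 20–39 + 430 → 8970; 40+ − 390 → 16999
Giving 2463 / 8970 / 16999.
Period 2.
Births: 8970 * 0.217 = 1946
20–39: 2463 * 0.965 = 2377
40+: 8970 * 0.962 + 16999 * 0.647 = 8629 + 10998 = 19627
Net migration: 20–39 + 430 → 2807; 40+ − 390 → 19237
Giving 1946 / 2807 / 19237.

1946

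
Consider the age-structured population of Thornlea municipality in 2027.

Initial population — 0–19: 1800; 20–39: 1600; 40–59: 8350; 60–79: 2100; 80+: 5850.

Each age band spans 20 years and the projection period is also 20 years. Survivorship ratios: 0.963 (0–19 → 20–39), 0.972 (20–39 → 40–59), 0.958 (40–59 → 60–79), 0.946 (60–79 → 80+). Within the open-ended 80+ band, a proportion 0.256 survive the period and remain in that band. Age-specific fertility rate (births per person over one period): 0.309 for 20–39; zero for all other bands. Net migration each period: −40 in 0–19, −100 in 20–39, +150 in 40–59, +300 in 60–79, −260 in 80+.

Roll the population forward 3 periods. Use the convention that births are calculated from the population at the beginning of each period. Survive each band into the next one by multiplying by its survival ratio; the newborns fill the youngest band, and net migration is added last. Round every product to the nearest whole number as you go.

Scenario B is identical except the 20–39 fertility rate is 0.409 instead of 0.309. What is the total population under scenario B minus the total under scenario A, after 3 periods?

Period 1.
Births: 1600 × 0.309 = 494
20–39: 1800 × 0.963 = 1733
40–59: 1600 × 0.972 = 1555
60–79: 8350 × 0.958 = 7999
80+: 2100 × 0.946 + 5850 × 0.256 = 1987 + 1498 = 3485
Net migration: 0–19 − 40 → 454; 20–39 − 100 → 1633; 40–59 + 150 → 1705; 60–79 + 300 → 8299; 80+ − 260 → 3225
End of period: [454, 1633, 1705, 8299, 3225]
Period 2.
Births: 1633 × 0.309 = 505
20–39: 454 × 0.963 = 437
40–59: 1633 × 0.972 = 1587
60–79: 1705 × 0.958 = 1633
80+: 8299 × 0.946 + 3225 × 0.256 = 7851 + 826 = 8677
Net migration: 0–19 − 40 → 465; 20–39 − 100 → 337; 40–59 + 150 → 1737; 60–79 + 300 → 1933; 80+ − 260 → 8417
End of period: [465, 337, 1737, 1933, 8417]
Period 3.
Births: 337 × 0.309 = 104
20–39: 465 × 0.963 = 448
40–59: 337 × 0.972 = 328
60–79: 1737 × 0.958 = 1664
80+: 1933 × 0.946 + 8417 × 0.256 = 1829 + 2155 = 3984
Net migration: 0–19 − 40 → 64; 20–39 − 100 → 348; 40–59 + 150 → 478; 60–79 + 300 → 1964; 80+ − 260 → 3724
End of period: [64, 348, 478, 1964, 3724]
Scenario A total after 3 periods: 6578
Scenario B projection —
Period 1.
Births: 1600 × 0.409 = 654
20–39: 1800 × 0.963 = 1733
40–59: 1600 × 0.972 = 1555
60–79: 8350 × 0.958 = 7999
80+: 2100 × 0.946 + 5850 × 0.256 = 1987 + 1498 = 3485
Net migration: 0–19 − 40 → 614; 20–39 − 100 → 1633; 40–59 + 150 → 1705; 60–79 + 300 → 8299; 80+ − 260 → 3225
End of period: [614, 1633, 1705, 8299, 3225]
Period 2.
Births: 1633 × 0.409 = 668
20–39: 614 × 0.963 = 591
40–59: 1633 × 0.972 = 1587
60–79: 1705 × 0.958 = 1633
80+: 8299 × 0.946 + 3225 × 0.256 = 7851 + 826 = 8677
Net migration: 0–19 − 40 → 628; 20–39 − 100 → 491; 40–59 + 150 → 1737; 60–79 + 300 → 1933; 80+ − 260 → 8417
End of period: [628, 491, 1737, 1933, 8417]
Period 3.
Births: 491 × 0.409 = 201
20–39: 628 × 0.963 = 605
40–59: 491 × 0.972 = 477
60–79: 1737 × 0.958 = 1664
80+: 1933 × 0.946 + 8417 × 0.256 = 1829 + 2155 = 3984
Net migration: 0–19 − 40 → 161; 20–39 − 100 → 505; 40–59 + 150 → 627; 60–79 + 300 → 1964; 80+ − 260 → 3724
End of period: [161, 505, 627, 1964, 3724]
Scenario B total after 3 periods: 6981
Difference B − A = 6981 − 6578 = 403

403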